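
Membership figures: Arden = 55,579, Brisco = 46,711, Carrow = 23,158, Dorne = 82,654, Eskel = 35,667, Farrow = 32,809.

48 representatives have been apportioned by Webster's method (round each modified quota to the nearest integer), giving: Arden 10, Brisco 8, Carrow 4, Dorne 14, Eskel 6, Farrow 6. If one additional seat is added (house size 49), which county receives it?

Priority for the next seat is population ÷ (current seats + 0.5).
Priorities: Arden 5293.238, Brisco 5495.412, Carrow 5146.222, Dorne 5700.276, Eskel 5487.231, Farrow 5047.538.
Highest priority: Dorne.

Dorne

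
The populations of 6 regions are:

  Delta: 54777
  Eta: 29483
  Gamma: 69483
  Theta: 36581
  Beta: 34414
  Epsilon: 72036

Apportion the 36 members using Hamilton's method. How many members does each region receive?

Total 296774; standard divisor 296774/36 ≈ 8243.722.
Standard quotas: Delta 6.6447, Eta 3.5764, Gamma 8.4286, Theta 4.4374, Beta 4.1746, Epsilon 8.7383.
Lower quotas: Delta 6, Eta 3, Gamma 8, Theta 4, Beta 4, Epsilon 8 (sum 33, leaving 3 seats).
Remainders in descending order: Epsilon 0.7383, Delta 0.6447, Eta 0.5764, Theta 0.4374, Gamma 0.4286, Beta 0.1746.
The surplus seats go to Epsilon, Delta, Eta.

Delta=7, Eta=4, Gamma=8, Theta=4, Beta=4, Epsilon=9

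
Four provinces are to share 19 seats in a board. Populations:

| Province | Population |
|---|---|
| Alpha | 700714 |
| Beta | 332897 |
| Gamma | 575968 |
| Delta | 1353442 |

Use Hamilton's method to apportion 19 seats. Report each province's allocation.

Standard divisor: 2963021 ÷ 19 ≈ 155948.474.
Standard quotas: Alpha 4.4932, Beta 2.1347, Gamma 3.6933, Delta 8.6788.
Lower quotas: Alpha 4, Beta 2, Gamma 3, Delta 8 (sum 17, leaving 2 seats).
Remainders in descending order: Gamma 0.6933, Delta 0.6788, Alpha 0.4932, Beta 0.1347.
The surplus seats go to Gamma, Delta.

Alpha 4, Beta 2, Gamma 4, Delta 9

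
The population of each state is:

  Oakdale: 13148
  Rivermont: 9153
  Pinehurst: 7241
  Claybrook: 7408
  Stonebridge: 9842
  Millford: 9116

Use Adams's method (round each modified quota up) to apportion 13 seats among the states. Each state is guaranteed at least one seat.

Standard divisor 55908/13 ≈ 4300.615; standard quotas: Oakdale 3.057, Rivermont 2.128, Pinehurst 1.684, Claybrook 1.723, Stonebridge 2.289, Millford 2.120.
Rounding up gives 4, 3, 2, 2, 3, 3 = 17 seats, so the divisor must be adjusted.
With modified divisor 5700: modified quotas Oakdale 2.307, Rivermont 1.606, Pinehurst 1.270, Claybrook 1.300, Stonebridge 1.727, Millford 1.599.
Rounding up: Oakdale 3, Rivermont 2, Pinehurst 2, Claybrook 2, Stonebridge 2, Millford 2 (total 13).

Oakdale=3, Rivermont=2, Pinehurst=2, Claybrook=2, Stonebridge=2, Millford=2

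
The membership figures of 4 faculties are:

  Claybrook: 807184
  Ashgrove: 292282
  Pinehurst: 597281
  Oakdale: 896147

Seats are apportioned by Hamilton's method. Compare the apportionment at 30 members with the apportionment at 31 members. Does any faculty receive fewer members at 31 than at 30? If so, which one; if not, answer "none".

At 30 seats: Claybrook 9, Ashgrove 4, Pinehurst 7, Oakdale 10.
At 31 seats: Claybrook 10, Ashgrove 3, Pinehurst 7, Oakdale 11.
Ashgrove drops from 4 to 3.

Ashgrove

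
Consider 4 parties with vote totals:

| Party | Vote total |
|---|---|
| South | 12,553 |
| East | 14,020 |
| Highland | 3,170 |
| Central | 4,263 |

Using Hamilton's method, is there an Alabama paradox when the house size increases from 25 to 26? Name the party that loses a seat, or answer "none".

At 25 seats: South 9, East 10, Highland 3, Central 3.
At 26 seats: South 10, East 11, Highland 2, Central 3.
Highland drops from 3 to 2.

Highland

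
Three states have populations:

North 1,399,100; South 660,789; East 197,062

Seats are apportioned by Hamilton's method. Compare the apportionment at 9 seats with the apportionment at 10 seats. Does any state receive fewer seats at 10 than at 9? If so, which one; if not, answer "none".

At 9 seats: North 5, South 3, East 1.
At 10 seats: North 6, South 3, East 1.
No state's allocation decreased.

none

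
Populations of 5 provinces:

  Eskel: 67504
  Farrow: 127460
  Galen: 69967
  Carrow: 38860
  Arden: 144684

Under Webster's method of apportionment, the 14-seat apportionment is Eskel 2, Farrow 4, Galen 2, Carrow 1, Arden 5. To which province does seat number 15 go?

Priority for the next seat is population ÷ (current seats + 0.5).
Priorities: Eskel 27001.600, Farrow 28324.444, Galen 27986.800, Carrow 25906.667, Arden 26306.182.
Highest priority: Farrow.

Farrow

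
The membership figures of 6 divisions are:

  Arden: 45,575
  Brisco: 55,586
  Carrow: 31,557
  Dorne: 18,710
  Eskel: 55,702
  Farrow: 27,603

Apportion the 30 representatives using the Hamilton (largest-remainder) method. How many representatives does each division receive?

Arden: 6, Brisco: 7, Carrow: 4, Dorne: 2, Eskel: 7, Farrow: 4

The standard divisor is 234733/30 ≈ 7824.433.
Standard quotas: Arden 5.8247, Brisco 7.1042, Carrow 4.0331, Dorne 2.3912, Eskel 7.1190, Farrow 3.5278.
Lower quotas: Arden 5, Brisco 7, Carrow 4, Dorne 2, Eskel 7, Farrow 3 (sum 28, leaving 2 seats).
Remainders in descending order: Arden 0.8247, Farrow 0.5278, Dorne 0.3912, Eskel 0.1190, Brisco 0.1042, Carrow 0.0331.
The surplus seats go to Arden, Farrow.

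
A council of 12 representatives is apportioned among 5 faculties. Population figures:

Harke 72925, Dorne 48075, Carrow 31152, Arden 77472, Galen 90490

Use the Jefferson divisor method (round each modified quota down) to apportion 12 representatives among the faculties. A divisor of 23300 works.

With modified divisor 23300: modified quotas Harke 3.130, Dorne 2.063, Carrow 1.337, Arden 3.325, Galen 3.884.
Rounding down: Harke 3, Dorne 2, Carrow 1, Arden 3, Galen 3 (total 12).

Harke=3; Dorne=2; Carrow=1; Arden=3; Galen=3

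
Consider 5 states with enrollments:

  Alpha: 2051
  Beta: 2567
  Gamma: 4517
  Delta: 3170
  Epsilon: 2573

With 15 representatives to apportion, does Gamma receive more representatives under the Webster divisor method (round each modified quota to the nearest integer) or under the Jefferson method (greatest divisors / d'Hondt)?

Jefferson

Webster: Alpha 2, Beta 3, Gamma 4, Delta 3, Epsilon 3.
Jefferson: Alpha 2, Beta 2, Gamma 5, Delta 3, Epsilon 3.
Gamma gets 4 under Webster and 5 under Jefferson.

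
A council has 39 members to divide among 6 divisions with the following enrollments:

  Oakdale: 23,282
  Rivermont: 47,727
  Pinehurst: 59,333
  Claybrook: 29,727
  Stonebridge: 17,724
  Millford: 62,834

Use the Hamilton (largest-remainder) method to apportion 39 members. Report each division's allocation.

Oakdale=4, Rivermont=8, Pinehurst=9, Claybrook=5, Stonebridge=3, Millford=10

Standard divisor: 240627 ÷ 39 ≈ 6169.923.
Standard quotas: Oakdale 3.7735, Rivermont 7.7354, Pinehurst 9.6165, Claybrook 4.8181, Stonebridge 2.8726, Millford 10.1839.
Lower quotas: Oakdale 3, Rivermont 7, Pinehurst 9, Claybrook 4, Stonebridge 2, Millford 10 (sum 35, leaving 4 seats).
Remainders in descending order: Stonebridge 0.8726, Claybrook 0.8181, Oakdale 0.7735, Rivermont 0.7354, Pinehurst 0.6165, Millford 0.1839.
The surplus seats go to Stonebridge, Claybrook, Oakdale, Rivermont.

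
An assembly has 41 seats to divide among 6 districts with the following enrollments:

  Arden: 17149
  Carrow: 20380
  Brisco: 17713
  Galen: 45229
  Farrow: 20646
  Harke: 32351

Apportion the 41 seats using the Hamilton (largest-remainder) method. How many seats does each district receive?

Arden=5, Carrow=5, Brisco=5, Galen=12, Farrow=5, Harke=9

Total 153468; standard divisor 153468/41 ≈ 3743.122.
Standard quotas: Arden 4.5815, Carrow 5.4447, Brisco 4.7321, Galen 12.0832, Farrow 5.5157, Harke 8.6428.
Lower quotas: Arden 4, Carrow 5, Brisco 4, Galen 12, Farrow 5, Harke 8 (sum 38, leaving 3 seats).
Remainders in descending order: Brisco 0.7321, Harke 0.6428, Arden 0.5815, Farrow 0.5157, Carrow 0.4447, Galen 0.0832.
Largest remainders: Brisco, Harke, Arden receive the extra seats.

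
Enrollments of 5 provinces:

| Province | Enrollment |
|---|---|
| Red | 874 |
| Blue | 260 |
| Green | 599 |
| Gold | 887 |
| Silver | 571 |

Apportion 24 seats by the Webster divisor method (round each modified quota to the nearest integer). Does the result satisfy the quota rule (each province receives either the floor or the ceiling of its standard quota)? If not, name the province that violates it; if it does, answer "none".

none

Standard quotas: Red 6.573, Blue 1.955, Green 4.505, Gold 6.671, Silver 4.295.
Webster allocation: Red 7, Blue 2, Green 4, Gold 7, Silver 4.
Every allocation lies between the lower and upper quota.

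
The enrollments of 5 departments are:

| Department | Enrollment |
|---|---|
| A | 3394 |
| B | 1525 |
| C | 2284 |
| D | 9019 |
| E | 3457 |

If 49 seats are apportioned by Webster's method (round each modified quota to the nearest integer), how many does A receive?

8

Standard divisor 19679/49 ≈ 401.612; standard quotas: A 8.451, B 3.797, C 5.687, D 22.457, E 8.608.
Rounding to the nearest integer gives A 8, B 4, C 6, D 22, E 9 — total 49, matching the house size, so no adjustment is needed.
A receives 8.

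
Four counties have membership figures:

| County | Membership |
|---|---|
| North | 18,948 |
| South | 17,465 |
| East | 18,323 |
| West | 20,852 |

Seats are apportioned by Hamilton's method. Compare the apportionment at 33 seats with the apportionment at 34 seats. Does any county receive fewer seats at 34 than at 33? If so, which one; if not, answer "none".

none

At 33 seats: North 8, South 8, East 8, West 9.
At 34 seats: North 9, South 8, East 8, West 9.
No county's allocation decreased.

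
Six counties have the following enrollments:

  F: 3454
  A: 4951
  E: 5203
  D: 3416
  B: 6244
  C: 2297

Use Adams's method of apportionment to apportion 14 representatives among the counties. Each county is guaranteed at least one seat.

F: 2, A: 3, E: 3, D: 2, B: 3, C: 1

Standard divisor 25565/14 ≈ 1826.071; standard quotas: F 1.891, A 2.711, E 2.849, D 1.871, B 3.419, C 1.258.
Rounding up gives 2, 3, 3, 2, 4, 2 = 16 seats, so the divisor must be adjusted.
With modified divisor 2400: modified quotas F 1.439, A 2.063, E 2.168, D 1.423, B 2.602, C 0.957.
Rounding up: F 2, A 3, E 3, D 2, B 3, C 1 (total 14).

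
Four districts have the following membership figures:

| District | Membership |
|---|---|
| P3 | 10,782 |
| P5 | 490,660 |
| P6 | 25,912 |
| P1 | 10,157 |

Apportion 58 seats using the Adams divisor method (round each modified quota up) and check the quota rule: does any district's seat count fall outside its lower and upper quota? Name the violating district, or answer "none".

Standard quotas: P3 1.163, P5 52.945, P6 2.796, P1 1.096.
Adams allocation: P3 2, P5 51, P6 3, P1 2.
P5 has quota 52.945 (lower 52, upper 53) but receives 51 — outside the quota interval.

P5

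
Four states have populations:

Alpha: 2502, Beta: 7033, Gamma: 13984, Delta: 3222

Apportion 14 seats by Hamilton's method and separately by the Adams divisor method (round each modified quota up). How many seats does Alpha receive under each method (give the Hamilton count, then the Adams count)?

1 and 2

Hamilton: Alpha 1, Beta 4, Gamma 7, Delta 2.
Adams: Alpha 2, Beta 4, Gamma 6, Delta 2.
Alpha gets 1 under Hamilton and 2 under Adams.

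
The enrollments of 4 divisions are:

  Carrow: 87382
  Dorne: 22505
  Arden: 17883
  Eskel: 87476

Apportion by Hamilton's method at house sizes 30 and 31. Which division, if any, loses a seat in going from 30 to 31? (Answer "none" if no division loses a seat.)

At 30 seats: Carrow 12, Dorne 3, Arden 3, Eskel 12.
At 31 seats: Carrow 13, Dorne 3, Arden 2, Eskel 13.
Arden drops from 3 to 2.

Arden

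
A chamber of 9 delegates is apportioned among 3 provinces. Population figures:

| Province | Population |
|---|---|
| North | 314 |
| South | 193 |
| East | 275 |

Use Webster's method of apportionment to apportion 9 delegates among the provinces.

North=4; South=2; East=3

Standard divisor 782/9 ≈ 86.889; standard quotas: North 3.614, South 2.221, East 3.165.
Rounding to the nearest integer gives North 4, South 2, East 3 — total 9, matching the house size, so no adjustment is needed.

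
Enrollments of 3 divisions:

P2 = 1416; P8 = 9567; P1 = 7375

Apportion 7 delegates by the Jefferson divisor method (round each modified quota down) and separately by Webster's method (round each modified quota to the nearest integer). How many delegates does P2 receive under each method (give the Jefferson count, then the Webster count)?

0 and 1

Jefferson: P2 0, P8 4, P1 3.
Webster: P2 1, P8 3, P1 3.
P2 gets 0 under Jefferson and 1 under Webster.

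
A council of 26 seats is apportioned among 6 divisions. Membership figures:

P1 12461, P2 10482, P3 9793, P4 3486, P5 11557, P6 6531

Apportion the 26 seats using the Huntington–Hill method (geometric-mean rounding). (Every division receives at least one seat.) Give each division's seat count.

P1: 6, P2: 5, P3: 5, P4: 2, P5: 5, P6: 3

With divisor 2150: modified quotas P1 5.796, P2 4.875, P3 4.555, P4 1.621, P5 5.375, P6 3.038.
Geometric-mean thresholds: P1 √(5·6)=5.477, P2 √(4·5)=4.472, P3 √(4·5)=4.472, P4 √(1·2)=1.414, P5 √(5·6)=5.477, P6 √(3·4)=3.464.
Each quota rounded against its threshold gives P1 6, P2 5, P3 5, P4 2, P5 5, P6 3 (total 26).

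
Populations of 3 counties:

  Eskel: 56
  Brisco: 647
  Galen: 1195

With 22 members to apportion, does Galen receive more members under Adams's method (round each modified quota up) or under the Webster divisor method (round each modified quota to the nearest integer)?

Adams: Eskel 1, Brisco 8, Galen 13.
Webster: Eskel 1, Brisco 7, Galen 14.
Galen gets 13 under Adams and 14 under Webster.

Webster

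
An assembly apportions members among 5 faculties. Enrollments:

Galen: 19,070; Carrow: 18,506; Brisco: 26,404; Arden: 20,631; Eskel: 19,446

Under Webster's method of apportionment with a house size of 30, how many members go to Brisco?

Standard divisor 104057/30 ≈ 3468.567; standard quotas: Galen 5.498, Carrow 5.335, Brisco 7.612, Arden 5.948, Eskel 5.606.
Rounding to the nearest integer gives Galen 5, Carrow 5, Brisco 8, Arden 6, Eskel 6 — total 30, matching the house size, so no adjustment is needed.
Brisco receives 8.

8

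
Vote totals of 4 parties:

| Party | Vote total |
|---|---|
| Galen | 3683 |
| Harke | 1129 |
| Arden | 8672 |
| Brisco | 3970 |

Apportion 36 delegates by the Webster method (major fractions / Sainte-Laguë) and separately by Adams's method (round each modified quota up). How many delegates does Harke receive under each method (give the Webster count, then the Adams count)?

Webster: Galen 8, Harke 2, Arden 18, Brisco 8.
Adams: Galen 8, Harke 3, Arden 17, Brisco 8.
Harke gets 2 under Webster and 3 under Adams.

2 and 3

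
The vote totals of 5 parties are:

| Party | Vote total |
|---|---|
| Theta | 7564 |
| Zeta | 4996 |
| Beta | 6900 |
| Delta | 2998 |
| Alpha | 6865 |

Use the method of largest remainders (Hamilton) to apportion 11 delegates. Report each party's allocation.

The standard divisor is 29323/11 ≈ 2665.727.
Standard quotas: Theta 2.8375, Zeta 1.8742, Beta 2.5884, Delta 1.1246, Alpha 2.5753.
Lower quotas: Theta 2, Zeta 1, Beta 2, Delta 1, Alpha 2 (sum 8, leaving 3 seats).
Remainders in descending order: Zeta 0.8742, Theta 0.8375, Beta 0.5884, Alpha 0.5753, Delta 0.1246.
Largest remainders: Zeta, Theta, Beta receive the extra seats.

Theta=3, Zeta=2, Beta=3, Delta=1, Alpha=2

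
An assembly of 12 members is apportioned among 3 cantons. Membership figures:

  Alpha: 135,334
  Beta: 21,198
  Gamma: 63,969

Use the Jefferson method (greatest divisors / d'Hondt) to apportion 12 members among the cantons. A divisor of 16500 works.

With modified divisor 16500: modified quotas Alpha 8.202, Beta 1.285, Gamma 3.877.
Rounding down: Alpha 8, Beta 1, Gamma 3 (total 12).

Alpha 8; Beta 1; Gamma 3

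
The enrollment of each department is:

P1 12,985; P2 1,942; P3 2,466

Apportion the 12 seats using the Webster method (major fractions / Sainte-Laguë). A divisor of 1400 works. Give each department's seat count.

P1=9, P2=1, P3=2

With modified divisor 1400: modified quotas P1 9.275, P2 1.387, P3 1.761.
Rounding to the nearest integer: P1 9, P2 1, P3 2 (total 12).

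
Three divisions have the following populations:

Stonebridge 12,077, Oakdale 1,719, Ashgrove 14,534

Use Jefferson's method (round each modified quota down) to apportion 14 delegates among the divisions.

Stonebridge: 6, Oakdale: 0, Ashgrove: 8

Standard divisor 28330/14 ≈ 2023.571; standard quotas: Stonebridge 5.968, Oakdale 0.849, Ashgrove 7.182.
Rounding down gives 5, 0, 7 = 12 seats, so the divisor must be adjusted.
With modified divisor 1800: modified quotas Stonebridge 6.709, Oakdale 0.955, Ashgrove 8.074.
Rounding down: Stonebridge 6, Oakdale 0, Ashgrove 8 (total 14).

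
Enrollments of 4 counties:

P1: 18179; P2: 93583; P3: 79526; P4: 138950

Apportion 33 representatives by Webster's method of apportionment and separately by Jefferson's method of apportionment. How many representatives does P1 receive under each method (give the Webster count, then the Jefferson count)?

Webster: P1 2, P2 9, P3 8, P4 14.
Jefferson: P1 1, P2 10, P3 8, P4 14.
P1 gets 2 under Webster and 1 under Jefferson.

2 and 1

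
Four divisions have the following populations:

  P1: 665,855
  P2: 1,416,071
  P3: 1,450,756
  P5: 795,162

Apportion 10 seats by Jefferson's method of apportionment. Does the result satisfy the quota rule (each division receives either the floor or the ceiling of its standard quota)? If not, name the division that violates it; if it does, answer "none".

Standard quotas: P1 1.539, P2 3.272, P3 3.352, P5 1.837.
Jefferson allocation: P1 1, P2 3, P3 4, P5 2.
Every allocation lies between the lower and upper quota.

none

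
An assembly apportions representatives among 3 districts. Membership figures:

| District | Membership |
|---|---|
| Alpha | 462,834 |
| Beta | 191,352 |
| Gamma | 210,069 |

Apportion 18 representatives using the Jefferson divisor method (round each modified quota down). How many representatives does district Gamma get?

Standard divisor 864255/18 ≈ 48014.167; standard quotas: Alpha 9.640, Beta 3.985, Gamma 4.375.
Rounding down gives 9, 3, 4 = 16 seats, so the divisor must be adjusted.
With modified divisor 44200: modified quotas Alpha 10.471, Beta 4.329, Gamma 4.753.
Rounding down: Alpha 10, Beta 4, Gamma 4 (total 18).
Gamma receives 4.

4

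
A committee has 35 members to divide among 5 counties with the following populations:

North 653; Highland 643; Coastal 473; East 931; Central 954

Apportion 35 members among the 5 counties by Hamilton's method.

North=6; Highland=6; Coastal=5; East=9; Central=9

The standard divisor is 3654/35 ≈ 104.4.
Standard quotas: North 6.255, Highland 6.159, Coastal 4.531, East 8.918, Central 9.138.
Lower quotas: North 6, Highland 6, Coastal 4, East 8, Central 9 (sum 33, leaving 2 seats).
Remainders in descending order: East 0.918, Coastal 0.531, North 0.255, Highland 0.159, Central 0.138.
The surplus seats go to East, Coastal.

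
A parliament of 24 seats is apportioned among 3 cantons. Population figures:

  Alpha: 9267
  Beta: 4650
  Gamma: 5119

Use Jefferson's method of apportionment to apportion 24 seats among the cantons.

Standard divisor 19036/24 ≈ 793.167; standard quotas: Alpha 11.684, Beta 5.863, Gamma 6.454.
Rounding down gives 11, 5, 6 = 22 seats, so the divisor must be adjusted.
With modified divisor 750: modified quotas Alpha 12.356, Beta 6.200, Gamma 6.825.
Rounding down: Alpha 12, Beta 6, Gamma 6 (total 24).

Alpha=12; Beta=6; Gamma=6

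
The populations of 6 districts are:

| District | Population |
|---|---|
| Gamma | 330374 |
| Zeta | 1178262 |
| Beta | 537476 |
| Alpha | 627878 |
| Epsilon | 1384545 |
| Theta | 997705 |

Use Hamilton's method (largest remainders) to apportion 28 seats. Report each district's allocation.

Total 5056240; standard divisor 5056240/28 = 180580.
Standard quotas: Gamma 1.8295, Zeta 6.5249, Beta 2.9764, Alpha 3.4770, Epsilon 7.6672, Theta 5.5250.
Lower quotas: Gamma 1, Zeta 6, Beta 2, Alpha 3, Epsilon 7, Theta 5 (sum 24, leaving 4 seats).
Remainders in descending order: Beta 0.9764, Gamma 0.8295, Epsilon 0.6672, Theta 0.5250, Zeta 0.5249, Alpha 0.4770.
The surplus seats go to Beta, Gamma, Epsilon, Theta.

Gamma=2, Zeta=6, Beta=3, Alpha=3, Epsilon=8, Theta=6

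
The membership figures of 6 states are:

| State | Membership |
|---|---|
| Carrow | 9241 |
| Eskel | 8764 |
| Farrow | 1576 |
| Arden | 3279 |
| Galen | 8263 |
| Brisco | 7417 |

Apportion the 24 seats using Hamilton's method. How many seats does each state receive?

Total 38540; standard divisor 38540/24 ≈ 1605.833.
Standard quotas: Carrow 5.7546, Eskel 5.4576, Farrow 0.9814, Arden 2.0419, Galen 5.1456, Brisco 4.6188.
Lower quotas: Carrow 5, Eskel 5, Farrow 0, Arden 2, Galen 5, Brisco 4 (sum 21, leaving 3 seats).
Remainders in descending order: Farrow 0.9814, Carrow 0.7546, Brisco 0.6188, Eskel 0.4576, Galen 0.1456, Arden 0.0419.
The surplus seats go to Farrow, Carrow, Brisco.

Carrow 6; Eskel 5; Farrow 1; Arden 2; Galen 5; Brisco 5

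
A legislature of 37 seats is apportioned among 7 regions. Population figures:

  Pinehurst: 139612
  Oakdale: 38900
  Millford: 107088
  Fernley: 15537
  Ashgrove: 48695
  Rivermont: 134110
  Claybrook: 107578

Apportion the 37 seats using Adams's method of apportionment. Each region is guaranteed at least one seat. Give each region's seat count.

Pinehurst=8, Oakdale=3, Millford=7, Fernley=1, Ashgrove=3, Rivermont=8, Claybrook=7

Standard divisor 591520/37 ≈ 15987.027; standard quotas: Pinehurst 8.733, Oakdale 2.433, Millford 6.698, Fernley 0.972, Ashgrove 3.046, Rivermont 8.389, Claybrook 6.729.
Rounding up gives 9, 3, 7, 1, 4, 9, 7 = 40 seats, so the divisor must be adjusted.
With modified divisor 17600: modified quotas Pinehurst 7.933, Oakdale 2.210, Millford 6.085, Fernley 0.883, Ashgrove 2.767, Rivermont 7.620, Claybrook 6.112.
Rounding up: Pinehurst 8, Oakdale 3, Millford 7, Fernley 1, Ashgrove 3, Rivermont 8, Claybrook 7 (total 37).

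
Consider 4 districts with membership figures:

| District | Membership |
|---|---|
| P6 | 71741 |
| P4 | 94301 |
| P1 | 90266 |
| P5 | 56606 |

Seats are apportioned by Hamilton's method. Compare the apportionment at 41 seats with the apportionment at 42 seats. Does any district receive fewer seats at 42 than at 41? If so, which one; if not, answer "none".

P5

At 41 seats: P6 9, P4 12, P1 12, P5 8.
At 42 seats: P6 10, P4 13, P1 12, P5 7.
P5 drops from 8 to 7.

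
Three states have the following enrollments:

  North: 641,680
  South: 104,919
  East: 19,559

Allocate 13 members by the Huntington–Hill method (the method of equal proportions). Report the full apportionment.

With divisor 64410: modified quotas North 9.962, South 1.629, East 0.304.
Geometric-mean thresholds: North √(9·10)=9.487, South √(1·2)=1.414, East (min 1).
Each quota rounded against its threshold gives North 10, South 2, East 1 (total 13).

North 10, South 2, East 1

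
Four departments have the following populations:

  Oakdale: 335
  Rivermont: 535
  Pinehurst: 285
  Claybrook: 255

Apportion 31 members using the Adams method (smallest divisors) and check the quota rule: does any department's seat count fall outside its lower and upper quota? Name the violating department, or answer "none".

none

Standard quotas: Oakdale 7.365, Rivermont 11.762, Pinehurst 6.266, Claybrook 5.606.
Adams allocation: Oakdale 7, Rivermont 12, Pinehurst 6, Claybrook 6.
Every allocation lies between the lower and upper quota.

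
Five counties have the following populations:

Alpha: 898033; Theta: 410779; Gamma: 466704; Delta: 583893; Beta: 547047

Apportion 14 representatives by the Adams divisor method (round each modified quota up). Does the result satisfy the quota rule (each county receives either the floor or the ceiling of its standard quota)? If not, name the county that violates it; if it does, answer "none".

Standard quotas: Alpha 4.326, Theta 1.979, Gamma 2.248, Delta 2.813, Beta 2.635.
Adams allocation: Alpha 4, Theta 2, Gamma 2, Delta 3, Beta 3.
Every allocation lies between the lower and upper quota.

none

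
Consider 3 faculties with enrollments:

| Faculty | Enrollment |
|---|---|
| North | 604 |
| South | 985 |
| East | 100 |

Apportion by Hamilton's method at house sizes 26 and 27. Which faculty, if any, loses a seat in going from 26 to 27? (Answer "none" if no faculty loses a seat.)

East

At 26 seats: North 9, South 15, East 2.
At 27 seats: North 10, South 16, East 1.
East drops from 2 to 1.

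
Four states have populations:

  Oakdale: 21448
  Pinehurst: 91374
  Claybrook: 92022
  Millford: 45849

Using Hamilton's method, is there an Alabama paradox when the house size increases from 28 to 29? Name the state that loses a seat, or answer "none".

At 28 seats: Oakdale 3, Pinehurst 10, Claybrook 10, Millford 5.
At 29 seats: Oakdale 2, Pinehurst 11, Claybrook 11, Millford 5.
Oakdale drops from 3 to 2.

Oakdale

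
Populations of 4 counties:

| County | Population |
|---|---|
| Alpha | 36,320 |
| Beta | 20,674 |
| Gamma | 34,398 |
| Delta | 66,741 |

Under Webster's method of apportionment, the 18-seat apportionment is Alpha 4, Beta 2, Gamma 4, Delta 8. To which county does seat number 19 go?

Priority for the next seat is population ÷ (current seats + 0.5).
Priorities: Alpha 8071.111, Beta 8269.600, Gamma 7644.000, Delta 7851.882.
Highest priority: Beta.

Beta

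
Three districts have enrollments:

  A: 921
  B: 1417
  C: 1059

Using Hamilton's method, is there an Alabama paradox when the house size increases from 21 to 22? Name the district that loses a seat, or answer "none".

At 21 seats: A 6, B 9, C 6.
At 22 seats: A 6, B 9, C 7.
No district's allocation decreased.

none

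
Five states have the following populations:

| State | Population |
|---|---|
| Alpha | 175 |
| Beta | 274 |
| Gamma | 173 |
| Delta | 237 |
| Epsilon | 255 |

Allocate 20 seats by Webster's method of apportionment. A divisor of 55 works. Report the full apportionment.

Alpha 3, Beta 5, Gamma 3, Delta 4, Epsilon 5

With modified divisor 55: modified quotas Alpha 3.182, Beta 4.982, Gamma 3.145, Delta 4.309, Epsilon 4.636.
Rounding to the nearest integer: Alpha 3, Beta 5, Gamma 3, Delta 4, Epsilon 5 (total 20).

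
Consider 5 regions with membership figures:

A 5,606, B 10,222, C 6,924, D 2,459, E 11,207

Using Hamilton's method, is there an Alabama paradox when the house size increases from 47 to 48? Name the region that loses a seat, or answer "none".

At 47 seats: A 7, B 13, C 9, D 3, E 15.
At 48 seats: A 7, B 14, C 9, D 3, E 15.
No region's allocation decreased.

none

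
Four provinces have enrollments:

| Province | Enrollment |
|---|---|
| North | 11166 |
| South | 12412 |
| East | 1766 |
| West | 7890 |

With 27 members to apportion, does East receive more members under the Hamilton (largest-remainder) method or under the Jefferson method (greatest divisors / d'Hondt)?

Hamilton

Hamilton: North 9, South 10, East 2, West 6.
Jefferson: North 9, South 11, East 1, West 6.
East gets 2 under Hamilton and 1 under Jefferson.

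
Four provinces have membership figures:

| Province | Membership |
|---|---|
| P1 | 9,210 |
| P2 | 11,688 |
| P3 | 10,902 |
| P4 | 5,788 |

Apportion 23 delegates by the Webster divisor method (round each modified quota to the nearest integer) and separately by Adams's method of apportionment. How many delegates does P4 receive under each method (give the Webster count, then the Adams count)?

3 and 4

Webster: P1 6, P2 7, P3 7, P4 3.
Adams: P1 6, P2 7, P3 6, P4 4.
P4 gets 3 under Webster and 4 under Adams.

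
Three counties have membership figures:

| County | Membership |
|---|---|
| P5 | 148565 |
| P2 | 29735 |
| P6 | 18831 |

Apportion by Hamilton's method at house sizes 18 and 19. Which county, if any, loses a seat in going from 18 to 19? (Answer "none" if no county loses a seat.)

none

At 18 seats: P5 13, P2 3, P6 2.
At 19 seats: P5 14, P2 3, P6 2.
No county's allocation decreased.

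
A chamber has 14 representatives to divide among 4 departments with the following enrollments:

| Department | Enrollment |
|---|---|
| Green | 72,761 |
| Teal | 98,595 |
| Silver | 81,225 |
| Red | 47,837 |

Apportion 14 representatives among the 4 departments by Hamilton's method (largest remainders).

Green=3; Teal=5; Silver=4; Red=2

The standard divisor is 300418/14 ≈ 21458.429.
Standard quotas: Green 3.3908, Teal 4.5947, Silver 3.7852, Red 2.2293.
Lower quotas: Green 3, Teal 4, Silver 3, Red 2 (sum 12, leaving 2 seats).
Remainders in descending order: Silver 0.7852, Teal 0.5947, Green 0.3908, Red 0.2293.
The surplus seats go to Silver, Teal.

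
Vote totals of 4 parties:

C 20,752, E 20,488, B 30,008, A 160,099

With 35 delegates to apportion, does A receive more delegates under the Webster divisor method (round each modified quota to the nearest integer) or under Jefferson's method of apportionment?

Webster: C 3, E 3, B 5, A 24.
Jefferson: C 3, E 3, B 4, A 25.
A gets 24 under Webster and 25 under Jefferson.

Jefferson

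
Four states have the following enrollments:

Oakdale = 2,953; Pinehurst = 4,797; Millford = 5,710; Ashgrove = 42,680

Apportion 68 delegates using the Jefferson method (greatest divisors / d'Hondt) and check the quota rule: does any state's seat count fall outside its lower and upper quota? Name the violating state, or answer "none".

Standard quotas: Oakdale 3.577, Pinehurst 5.810, Millford 6.916, Ashgrove 51.696.
Jefferson allocation: Oakdale 3, Pinehurst 5, Millford 7, Ashgrove 53.
Ashgrove has quota 51.696 (lower 51, upper 52) but receives 53 — outside the quota interval.

Ashgrove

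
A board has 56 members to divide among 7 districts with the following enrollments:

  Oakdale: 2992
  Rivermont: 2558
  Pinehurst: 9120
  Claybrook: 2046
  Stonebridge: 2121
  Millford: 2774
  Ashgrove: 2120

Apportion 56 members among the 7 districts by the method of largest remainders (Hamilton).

Oakdale 7, Rivermont 6, Pinehurst 21, Claybrook 5, Stonebridge 5, Millford 7, Ashgrove 5

The standard divisor is 23731/56 ≈ 423.768.
Standard quotas: Oakdale 7.0605, Rivermont 6.0363, Pinehurst 21.5212, Claybrook 4.8281, Stonebridge 5.0051, Millford 6.5460, Ashgrove 5.0027.
Lower quotas: Oakdale 7, Rivermont 6, Pinehurst 21, Claybrook 4, Stonebridge 5, Millford 6, Ashgrove 5 (sum 54, leaving 2 seats).
Remainders in descending order: Claybrook 0.8281, Millford 0.5460, Pinehurst 0.5212, Oakdale 0.0605, Rivermont 0.0363, Stonebridge 0.0051, Ashgrove 0.0027.
Largest remainders: Claybrook, Millford receive the extra seats.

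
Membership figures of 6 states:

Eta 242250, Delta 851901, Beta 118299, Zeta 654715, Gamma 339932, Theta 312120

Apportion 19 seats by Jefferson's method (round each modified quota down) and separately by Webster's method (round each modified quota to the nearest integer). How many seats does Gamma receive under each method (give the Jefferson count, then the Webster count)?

2 and 3

Jefferson: Eta 2, Delta 7, Beta 1, Zeta 5, Gamma 2, Theta 2.
Webster: Eta 2, Delta 6, Beta 1, Zeta 5, Gamma 3, Theta 2.
Gamma gets 2 under Jefferson and 3 under Webster.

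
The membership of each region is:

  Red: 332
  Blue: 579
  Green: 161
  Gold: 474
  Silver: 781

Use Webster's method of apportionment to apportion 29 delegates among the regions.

Red: 4; Blue: 7; Green: 2; Gold: 6; Silver: 10

Standard divisor 2327/29 ≈ 80.241; standard quotas: Red 4.138, Blue 7.216, Green 2.006, Gold 5.907, Silver 9.733.
Rounding to the nearest integer gives Red 4, Blue 7, Green 2, Gold 6, Silver 10 — total 29, matching the house size, so no adjustment is needed.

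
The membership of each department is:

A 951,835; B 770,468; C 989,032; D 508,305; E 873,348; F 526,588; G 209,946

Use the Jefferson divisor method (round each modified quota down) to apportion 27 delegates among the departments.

A 5; B 4; C 6; D 3; E 5; F 3; G 1

Standard divisor 4829522/27 ≈ 178871.185; standard quotas: A 5.321, B 4.307, C 5.529, D 2.842, E 4.883, F 2.944, G 1.174.
Rounding down gives 5, 4, 5, 2, 4, 2, 1 = 23 seats, so the divisor must be adjusted.
With modified divisor 161700: modified quotas A 5.886, B 4.765, C 6.116, D 3.144, E 5.401, F 3.257, G 1.298.
Rounding down: A 5, B 4, C 6, D 3, E 5, F 3, G 1 (total 27).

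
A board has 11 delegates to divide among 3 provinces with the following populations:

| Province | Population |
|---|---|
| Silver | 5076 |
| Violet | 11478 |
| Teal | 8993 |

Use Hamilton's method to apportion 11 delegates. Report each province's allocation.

Silver: 2, Violet: 5, Teal: 4

Standard divisor: 25547 ÷ 11 ≈ 2322.455.
Standard quotas: Silver 2.1856, Violet 4.9422, Teal 3.8722.
Lower quotas: Silver 2, Violet 4, Teal 3 (sum 9, leaving 2 seats).
Remainders in descending order: Violet 0.9422, Teal 0.8722, Silver 0.1856.
The surplus seats go to Violet, Teal.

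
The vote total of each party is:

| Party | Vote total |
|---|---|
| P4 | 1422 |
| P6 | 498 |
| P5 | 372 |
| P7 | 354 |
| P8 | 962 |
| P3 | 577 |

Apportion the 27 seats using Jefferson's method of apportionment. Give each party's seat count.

P4 10; P6 3; P5 2; P7 2; P8 6; P3 4

Standard divisor 4185/27 ≈ 155; standard quotas: P4 9.174, P6 3.213, P5 2.400, P7 2.284, P8 6.206, P3 3.723.
Rounding down gives 9, 3, 2, 2, 6, 3 = 25 seats, so the divisor must be adjusted.
With modified divisor 140: modified quotas P4 10.157, P6 3.557, P5 2.657, P7 2.529, P8 6.871, P3 4.121.
Rounding down: P4 10, P6 3, P5 2, P7 2, P8 6, P3 4 (total 27).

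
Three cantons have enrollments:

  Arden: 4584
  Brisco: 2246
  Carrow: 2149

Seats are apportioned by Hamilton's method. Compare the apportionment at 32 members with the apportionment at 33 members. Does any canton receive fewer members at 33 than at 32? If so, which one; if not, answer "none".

At 32 seats: Arden 16, Brisco 8, Carrow 8.
At 33 seats: Arden 17, Brisco 8, Carrow 8.
No canton's allocation decreased.

none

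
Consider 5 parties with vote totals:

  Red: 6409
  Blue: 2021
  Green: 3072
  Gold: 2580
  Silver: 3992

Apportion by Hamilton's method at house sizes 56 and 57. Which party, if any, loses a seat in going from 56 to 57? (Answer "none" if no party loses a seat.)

none

At 56 seats: Red 20, Blue 6, Green 10, Gold 8, Silver 12.
At 57 seats: Red 20, Blue 6, Green 10, Gold 8, Silver 13.
No party's allocation decreased.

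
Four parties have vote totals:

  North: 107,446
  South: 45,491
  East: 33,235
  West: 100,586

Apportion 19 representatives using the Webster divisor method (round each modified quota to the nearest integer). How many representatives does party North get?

Standard divisor 286758/19 ≈ 15092.526; standard quotas: North 7.119, South 3.014, East 2.202, West 6.665.
Rounding to the nearest integer gives North 7, South 3, East 2, West 7 — total 19, matching the house size, so no adjustment is needed.
North receives 7.

7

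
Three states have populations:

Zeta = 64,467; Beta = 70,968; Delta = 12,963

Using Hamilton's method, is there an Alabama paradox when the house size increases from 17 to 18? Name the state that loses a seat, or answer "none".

At 17 seats: Zeta 7, Beta 8, Delta 2.
At 18 seats: Zeta 8, Beta 9, Delta 1.
Delta drops from 2 to 1.

Delta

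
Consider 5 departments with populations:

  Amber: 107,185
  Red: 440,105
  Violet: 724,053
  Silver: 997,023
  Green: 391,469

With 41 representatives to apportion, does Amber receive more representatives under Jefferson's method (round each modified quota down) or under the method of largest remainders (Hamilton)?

Jefferson: Amber 1, Red 7, Violet 11, Silver 16, Green 6.
Hamilton: Amber 2, Red 7, Violet 11, Silver 15, Green 6.
Amber gets 1 under Jefferson and 2 under Hamilton.

Hamilton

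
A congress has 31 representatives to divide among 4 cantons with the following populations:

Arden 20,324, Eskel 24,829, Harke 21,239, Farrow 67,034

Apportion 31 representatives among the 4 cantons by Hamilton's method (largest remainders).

Arden 5, Eskel 6, Harke 5, Farrow 15

Total 133426; standard divisor 133426/31 ≈ 4304.065.
Standard quotas: Arden 4.7220, Eskel 5.7687, Harke 4.9346, Farrow 15.5746.
Lower quotas: Arden 4, Eskel 5, Harke 4, Farrow 15 (sum 28, leaving 3 seats).
Remainders in descending order: Harke 0.9346, Eskel 0.7687, Arden 0.7220, Farrow 0.5746.
Largest remainders: Harke, Eskel, Arden receive the extra seats.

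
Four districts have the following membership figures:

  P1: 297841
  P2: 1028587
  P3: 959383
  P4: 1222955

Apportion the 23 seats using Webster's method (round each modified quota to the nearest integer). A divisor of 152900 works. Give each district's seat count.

P1 2, P2 7, P3 6, P4 8

With modified divisor 152900: modified quotas P1 1.948, P2 6.727, P3 6.275, P4 7.998.
Rounding to the nearest integer: P1 2, P2 7, P3 6, P4 8 (total 23).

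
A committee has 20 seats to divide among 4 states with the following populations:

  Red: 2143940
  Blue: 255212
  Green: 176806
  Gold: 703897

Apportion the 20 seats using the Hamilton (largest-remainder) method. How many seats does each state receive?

Red 13; Blue 2; Green 1; Gold 4

Total 3279855; standard divisor 3279855/20 ≈ 163992.75.
Standard quotas: Red 13.0734, Blue 1.5562, Green 1.0781, Gold 4.2922.
Lower quotas: Red 13, Blue 1, Green 1, Gold 4 (sum 19, leaving 1 seat).
Remainders in descending order: Blue 0.5562, Gold 0.2922, Green 0.0781, Red 0.0734.
Largest remainder: Blue receives the extra seat.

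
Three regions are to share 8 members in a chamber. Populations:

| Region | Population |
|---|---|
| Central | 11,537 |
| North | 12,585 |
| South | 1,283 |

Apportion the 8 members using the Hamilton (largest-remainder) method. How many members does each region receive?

Standard divisor: 25405 ÷ 8 ≈ 3175.625.
Standard quotas: Central 3.6330, North 3.9630, South 0.4040.
Lower quotas: Central 3, North 3, South 0 (sum 6, leaving 2 seats).
Remainders in descending order: North 0.9630, Central 0.6330, South 0.4040.
The surplus seats go to North, Central.

Central: 4, North: 4, South: 0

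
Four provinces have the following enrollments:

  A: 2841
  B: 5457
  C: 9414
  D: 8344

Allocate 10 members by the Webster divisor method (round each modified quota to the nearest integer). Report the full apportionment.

A 1, B 2, C 4, D 3

Standard divisor 26056/10 ≈ 2605.6; standard quotas: A 1.090, B 2.094, C 3.613, D 3.202.
Rounding to the nearest integer gives A 1, B 2, C 4, D 3 — total 10, matching the house size, so no adjustment is needed.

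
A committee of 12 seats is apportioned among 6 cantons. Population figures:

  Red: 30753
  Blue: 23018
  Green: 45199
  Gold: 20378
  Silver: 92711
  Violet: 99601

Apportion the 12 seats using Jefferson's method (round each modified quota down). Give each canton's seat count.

Red: 1; Blue: 1; Green: 2; Gold: 0; Silver: 4; Violet: 4

Standard divisor 311660/12 ≈ 25971.667; standard quotas: Red 1.184, Blue 0.886, Green 1.740, Gold 0.785, Silver 3.570, Violet 3.835.
Rounding down gives 1, 0, 1, 0, 3, 3 = 8 seats, so the divisor must be adjusted.
With modified divisor 21500: modified quotas Red 1.430, Blue 1.071, Green 2.102, Gold 0.948, Silver 4.312, Violet 4.633.
Rounding down: Red 1, Blue 1, Green 2, Gold 0, Silver 4, Violet 4 (total 12).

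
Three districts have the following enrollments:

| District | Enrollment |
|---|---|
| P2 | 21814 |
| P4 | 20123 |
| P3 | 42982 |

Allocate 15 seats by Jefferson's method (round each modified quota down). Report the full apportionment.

P2=4, P4=3, P3=8

Standard divisor 84919/15 ≈ 5661.267; standard quotas: P2 3.853, P4 3.555, P3 7.592.
Rounding down gives 3, 3, 7 = 13 seats, so the divisor must be adjusted.
With modified divisor 5200: modified quotas P2 4.195, P4 3.870, P3 8.266.
Rounding down: P2 4, P4 3, P3 8 (total 15).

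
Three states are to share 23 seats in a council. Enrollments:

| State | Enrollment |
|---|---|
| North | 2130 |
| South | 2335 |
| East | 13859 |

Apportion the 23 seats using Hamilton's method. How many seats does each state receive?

North 3; South 3; East 17

Standard divisor: 18324 ÷ 23 ≈ 796.696.
Standard quotas: North 2.6735, South 2.9309, East 17.3956.
Lower quotas: North 2, South 2, East 17 (sum 21, leaving 2 seats).
Remainders in descending order: South 0.9309, North 0.6735, East 0.3956.
Largest remainders: South, North receive the extra seats.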